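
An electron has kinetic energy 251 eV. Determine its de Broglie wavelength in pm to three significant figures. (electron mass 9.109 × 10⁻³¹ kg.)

λ = 77.4 pm

KE = 251 eV = 4.021 × 10⁻¹⁷ J.
p = √(2mKE) = √(2 × 9.109 × 10⁻³¹ × 4.021 × 10⁻¹⁷) = 8.559 × 10⁻²⁴ kg·m/s.
λ = h/p = 6.626 × 10⁻³⁴ / 8.559 × 10⁻²⁴ = 7.74 × 10⁻¹¹ m = 77.4 pm.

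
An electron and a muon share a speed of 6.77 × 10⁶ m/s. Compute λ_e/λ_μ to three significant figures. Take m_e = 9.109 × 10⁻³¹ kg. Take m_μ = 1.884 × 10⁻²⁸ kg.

λ_e/λ_μ = 207

At fixed v, p = mv so λ = h/(mv) ∝ 1/m.
λ_e/λ_μ = m_μ/m_e = 1.884 × 10⁻²⁸/9.109 × 10⁻³¹ = 207.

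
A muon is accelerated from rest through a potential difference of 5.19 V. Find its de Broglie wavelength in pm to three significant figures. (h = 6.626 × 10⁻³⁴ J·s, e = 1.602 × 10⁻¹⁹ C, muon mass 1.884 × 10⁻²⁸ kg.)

λ = 37.4 pm

KE = eV = 1.602 × 10⁻¹⁹ × 5.190 = 8.314 × 10⁻¹⁹ J.
p = √(2mKE) = √(2 × 1.884 × 10⁻²⁸ × 8.314 × 10⁻¹⁹) = 1.770 × 10⁻²³ kg·m/s.
λ = h/p = 6.626 × 10⁻³⁴ / 1.770 × 10⁻²³ = 3.74 × 10⁻¹¹ m = 37.4 pm.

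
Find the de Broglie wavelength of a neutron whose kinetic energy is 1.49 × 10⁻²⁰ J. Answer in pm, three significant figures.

λ = 93.8 pm

p = √(2mKE) = √(2 × 1.675 × 10⁻²⁷ × 1.490 × 10⁻²⁰) = 7.065 × 10⁻²⁴ kg·m/s.
λ = h/p = 6.626 × 10⁻³⁴ / 7.065 × 10⁻²⁴ = 9.38 × 10⁻¹¹ m = 93.8 pm.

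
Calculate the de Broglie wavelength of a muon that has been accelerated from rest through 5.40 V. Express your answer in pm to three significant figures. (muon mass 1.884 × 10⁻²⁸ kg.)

KE = eV = 1.602 × 10⁻¹⁹ × 5.400 = 8.651 × 10⁻¹⁹ J.
p = √(2mKE) = √(2 × 1.884 × 10⁻²⁸ × 8.651 × 10⁻¹⁹) = 1.805 × 10⁻²³ kg·m/s.
λ = h/p = 6.626 × 10⁻³⁴ / 1.805 × 10⁻²³ = 3.67 × 10⁻¹¹ m = 36.7 pm.

λ = 36.7 pm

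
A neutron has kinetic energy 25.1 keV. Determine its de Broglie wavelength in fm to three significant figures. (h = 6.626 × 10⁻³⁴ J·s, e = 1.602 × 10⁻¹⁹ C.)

λ = 181 fm

KE = 25.1 keV = 4.021 × 10⁻¹⁵ J.
p = √(2mKE) = √(2 × 1.675 × 10⁻²⁷ × 4.021 × 10⁻¹⁵) = 3.670 × 10⁻²¹ kg·m/s.
λ = h/p = 6.626 × 10⁻³⁴ / 3.670 × 10⁻²¹ = 1.81 × 10⁻¹³ m = 181 fm.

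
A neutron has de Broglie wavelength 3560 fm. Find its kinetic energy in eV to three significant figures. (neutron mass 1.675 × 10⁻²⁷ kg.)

p = h/λ = 6.626 × 10⁻³⁴ / 3.560 × 10⁻¹² = 1.861 × 10⁻²² kg·m/s.
KE = p²/(2m) = (1.861 × 10⁻²²)² / (2 × 1.675 × 10⁻²⁷) = 1.034 × 10⁻¹⁷ J = 64.5 eV.

KE = 64.5 eV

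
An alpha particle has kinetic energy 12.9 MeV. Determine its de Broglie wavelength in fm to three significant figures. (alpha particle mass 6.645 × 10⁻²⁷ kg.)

λ = 4.00 fm

KE = 12.9 MeV = 2.067 × 10⁻¹² J.
p = √(2mKE) = √(2 × 6.645 × 10⁻²⁷ × 2.067 × 10⁻¹²) = 1.657 × 10⁻¹⁹ kg·m/s.
λ = h/p = 6.626 × 10⁻³⁴ / 1.657 × 10⁻¹⁹ = 4.00 × 10⁻¹⁵ m = 4.00 fm.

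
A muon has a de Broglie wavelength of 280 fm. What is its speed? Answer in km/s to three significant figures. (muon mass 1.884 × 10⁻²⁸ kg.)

v = 1.26 × 10⁴ km/s

p = h/λ = 6.626 × 10⁻³⁴ / 2.800 × 10⁻¹³ = 2.366 × 10⁻²¹ kg·m/s.
v = p/m = 2.366 × 10⁻²¹ / 1.884 × 10⁻²⁸ = 1.26 × 10⁷ m/s = 1.26 × 10⁴ km/s.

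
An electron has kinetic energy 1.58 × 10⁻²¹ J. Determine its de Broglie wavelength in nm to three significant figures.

p = √(2mKE) = √(2 × 9.109 × 10⁻³¹ × 1.580 × 10⁻²¹) = 5.365 × 10⁻²⁶ kg·m/s.
λ = h/p = 6.626 × 10⁻³⁴ / 5.365 × 10⁻²⁶ = 1.24 × 10⁻⁸ m = 12.4 nm.

λ = 12.4 nm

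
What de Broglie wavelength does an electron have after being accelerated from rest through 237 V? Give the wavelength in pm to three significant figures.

λ = 79.7 pm

KE = eV = 1.602 × 10⁻¹⁹ × 237.0 = 3.797 × 10⁻¹⁷ J.
p = √(2mKE) = √(2 × 9.109 × 10⁻³¹ × 3.797 × 10⁻¹⁷) = 8.317 × 10⁻²⁴ kg·m/s.
λ = h/p = 6.626 × 10⁻³⁴ / 8.317 × 10⁻²⁴ = 7.97 × 10⁻¹¹ m = 79.7 pm.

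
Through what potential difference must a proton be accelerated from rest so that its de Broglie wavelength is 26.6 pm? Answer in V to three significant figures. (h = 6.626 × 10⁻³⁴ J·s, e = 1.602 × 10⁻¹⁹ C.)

V = 1.16 V

p = h/λ = 6.626 × 10⁻³⁴ / 2.660 × 10⁻¹¹ = 2.491 × 10⁻²³ kg·m/s.
KE = p²/(2m) = 1.854 × 10⁻¹⁹ J.
V = KE/e = 1.854 × 10⁻¹⁹ / (1.602 × 10⁻¹⁹) = 1.16 V.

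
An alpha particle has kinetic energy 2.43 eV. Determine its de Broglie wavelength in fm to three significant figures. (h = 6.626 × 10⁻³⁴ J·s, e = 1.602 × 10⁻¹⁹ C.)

KE = 2.43 eV = 3.893 × 10⁻¹⁹ J.
p = √(2mKE) = √(2 × 6.645 × 10⁻²⁷ × 3.893 × 10⁻¹⁹) = 7.193 × 10⁻²³ kg·m/s.
λ = h/p = 6.626 × 10⁻³⁴ / 7.193 × 10⁻²³ = 9.21 × 10⁻¹² m = 9210 fm.

λ = 9210 fm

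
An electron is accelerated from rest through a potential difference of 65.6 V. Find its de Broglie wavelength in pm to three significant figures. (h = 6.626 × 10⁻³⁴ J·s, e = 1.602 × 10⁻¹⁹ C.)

λ = 151 pm

KE = eV = 1.602 × 10⁻¹⁹ × 65.60 = 1.051 × 10⁻¹⁷ J.
p = √(2mKE) = √(2 × 9.109 × 10⁻³¹ × 1.051 × 10⁻¹⁷) = 4.376 × 10⁻²⁴ kg·m/s.
λ = h/p = 6.626 × 10⁻³⁴ / 4.376 × 10⁻²⁴ = 1.51 × 10⁻¹⁰ m = 151 pm.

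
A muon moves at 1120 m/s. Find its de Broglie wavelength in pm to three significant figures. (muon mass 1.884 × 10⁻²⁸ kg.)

p = mv = 1.884 × 10⁻²⁸ × 1120 = 2.110 × 10⁻²⁵ kg·m/s.
λ = h/p = 6.626 × 10⁻³⁴ / 2.110 × 10⁻²⁵ = 3.14 × 10⁻⁹ m = 3140 pm.

λ = 3140 pm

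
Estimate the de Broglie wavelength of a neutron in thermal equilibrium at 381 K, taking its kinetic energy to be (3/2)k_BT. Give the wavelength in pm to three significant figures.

KE = (3/2)k_BT = 1.5 × 1.381 × 10⁻²³ × 381 = 7.892 × 10⁻²¹ J.
p = √(2mKE) = √(2 × 1.675 × 10⁻²⁷ × 7.892 × 10⁻²¹) = 5.142 × 10⁻²⁴ kg·m/s.
λ = h/p = 1.29 × 10⁻¹⁰ m = 129 pm.

λ = 129 pm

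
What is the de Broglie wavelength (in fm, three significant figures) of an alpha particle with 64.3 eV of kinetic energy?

λ = 1790 fm

KE = 64.3 eV = 1.030 × 10⁻¹⁷ J.
p = √(2mKE) = √(2 × 6.645 × 10⁻²⁷ × 1.030 × 10⁻¹⁷) = 3.700 × 10⁻²² kg·m/s.
λ = h/p = 6.626 × 10⁻³⁴ / 3.700 × 10⁻²² = 1.79 × 10⁻¹² m = 1790 fm.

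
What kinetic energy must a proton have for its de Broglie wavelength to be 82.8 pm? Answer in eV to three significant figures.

p = h/λ = 6.626 × 10⁻³⁴ / 8.280 × 10⁻¹¹ = 8.002 × 10⁻²⁴ kg·m/s.
KE = p²/(2m) = (8.002 × 10⁻²⁴)² / (2 × 1.673 × 10⁻²⁷) = 1.914 × 10⁻²⁰ J = 0.119 eV.

KE = 0.119 eV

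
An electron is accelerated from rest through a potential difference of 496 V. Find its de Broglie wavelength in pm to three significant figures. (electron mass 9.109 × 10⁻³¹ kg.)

λ = 55.1 pm

KE = eV = 1.602 × 10⁻¹⁹ × 496.0 = 7.946 × 10⁻¹⁷ J.
p = √(2mKE) = √(2 × 9.109 × 10⁻³¹ × 7.946 × 10⁻¹⁷) = 1.203 × 10⁻²³ kg·m/s.
λ = h/p = 6.626 × 10⁻³⁴ / 1.203 × 10⁻²³ = 5.51 × 10⁻¹¹ m = 55.1 pm.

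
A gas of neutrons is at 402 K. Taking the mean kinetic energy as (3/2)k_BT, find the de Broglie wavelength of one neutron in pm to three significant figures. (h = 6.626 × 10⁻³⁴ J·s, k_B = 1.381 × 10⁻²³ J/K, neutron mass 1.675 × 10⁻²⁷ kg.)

λ = 125 pm

KE = (3/2)k_BT = 1.5 × 1.381 × 10⁻²³ × 402 = 8.327 × 10⁻²¹ J.
p = √(2mKE) = √(2 × 1.675 × 10⁻²⁷ × 8.327 × 10⁻²¹) = 5.282 × 10⁻²⁴ kg·m/s.
λ = h/p = 1.25 × 10⁻¹⁰ m = 125 pm.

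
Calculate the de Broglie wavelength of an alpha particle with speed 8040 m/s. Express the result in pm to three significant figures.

p = mv = 6.645 × 10⁻²⁷ × 8040 = 5.343 × 10⁻²³ kg·m/s.
λ = h/p = 6.626 × 10⁻³⁴ / 5.343 × 10⁻²³ = 1.24 × 10⁻¹¹ m = 12.4 pm.

λ = 12.4 pm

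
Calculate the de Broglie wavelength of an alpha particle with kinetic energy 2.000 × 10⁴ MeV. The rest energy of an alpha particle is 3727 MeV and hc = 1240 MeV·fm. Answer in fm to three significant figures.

Total energy E = KE + m₀c² = 2.000 × 10⁴ + 3727 = 23727 MeV.
(pc)² = E² − (m₀c²)² = (23727)² − (3727)² = 5.491 × 10⁸ MeV², so pc = 2.343 × 10⁴ MeV.
λ = hc/(pc) = 1240 MeV·fm / 2.343 × 10⁴ MeV = 0.0529 fm.

λ = 0.0529 fm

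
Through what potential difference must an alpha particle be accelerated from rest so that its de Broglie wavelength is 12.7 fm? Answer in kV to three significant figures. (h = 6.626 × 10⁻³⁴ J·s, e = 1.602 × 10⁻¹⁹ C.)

p = h/λ = 6.626 × 10⁻³⁴ / 1.270 × 10⁻¹⁴ = 5.217 × 10⁻²⁰ kg·m/s.
KE = p²/(2m) = 2.048 × 10⁻¹³ J.
V = KE/2e = 2.048 × 10⁻¹³ / (2 × 1.602 × 10⁻¹⁹) = 639 kV.

V = 639 kV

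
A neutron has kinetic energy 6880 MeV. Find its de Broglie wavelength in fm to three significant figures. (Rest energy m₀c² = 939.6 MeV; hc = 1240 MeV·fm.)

Total energy E = KE + m₀c² = 6880 + 939.6 = 7819.6 MeV.
(pc)² = E² − (m₀c²)² = (7819.6)² − (939.6)² = 6.026 × 10⁷ MeV², so pc = 7763 MeV.
λ = hc/(pc) = 1240 MeV·fm / 7763 MeV = 0.160 fm.

λ = 0.160 fm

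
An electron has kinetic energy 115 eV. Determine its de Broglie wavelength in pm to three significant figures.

λ = 114 pm

KE = 115 eV = 1.842 × 10⁻¹⁷ J.
p = √(2mKE) = √(2 × 9.109 × 10⁻³¹ × 1.842 × 10⁻¹⁷) = 5.793 × 10⁻²⁴ kg·m/s.
λ = h/p = 6.626 × 10⁻³⁴ / 5.793 × 10⁻²⁴ = 1.14 × 10⁻¹⁰ m = 114 pm.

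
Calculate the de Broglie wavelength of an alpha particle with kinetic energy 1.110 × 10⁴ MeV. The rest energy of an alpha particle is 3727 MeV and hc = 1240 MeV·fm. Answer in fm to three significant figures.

λ = 0.0864 fm

Total energy E = KE + m₀c² = 1.110 × 10⁴ + 3727 = 14827 MeV.
(pc)² = E² − (m₀c²)² = (14827)² − (3727)² = 2.059 × 10⁸ MeV², so pc = 1.435 × 10⁴ MeV.
λ = hc/(pc) = 1240 MeV·fm / 1.435 × 10⁴ MeV = 0.0864 fm.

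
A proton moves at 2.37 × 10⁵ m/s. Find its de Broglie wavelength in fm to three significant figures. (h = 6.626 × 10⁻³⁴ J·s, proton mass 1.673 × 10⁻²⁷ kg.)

p = mv = 1.673 × 10⁻²⁷ × 2.37 × 10⁵ = 3.965 × 10⁻²² kg·m/s.
λ = h/p = 6.626 × 10⁻³⁴ / 3.965 × 10⁻²² = 1.67 × 10⁻¹² m = 1670 fm.

λ = 1670 fm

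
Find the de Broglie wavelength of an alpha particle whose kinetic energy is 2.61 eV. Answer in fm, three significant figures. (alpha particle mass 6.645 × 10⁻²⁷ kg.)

KE = 2.61 eV = 4.181 × 10⁻¹⁹ J.
p = √(2mKE) = √(2 × 6.645 × 10⁻²⁷ × 4.181 × 10⁻¹⁹) = 7.454 × 10⁻²³ kg·m/s.
λ = h/p = 6.626 × 10⁻³⁴ / 7.454 × 10⁻²³ = 8.89 × 10⁻¹² m = 8890 fm.

λ = 8890 fm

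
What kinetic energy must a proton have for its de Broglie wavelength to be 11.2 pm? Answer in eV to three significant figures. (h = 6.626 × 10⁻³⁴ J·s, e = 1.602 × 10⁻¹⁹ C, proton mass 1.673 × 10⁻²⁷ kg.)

p = h/λ = 6.626 × 10⁻³⁴ / 1.120 × 10⁻¹¹ = 5.916 × 10⁻²³ kg·m/s.
KE = p²/(2m) = (5.916 × 10⁻²³)² / (2 × 1.673 × 10⁻²⁷) = 1.046 × 10⁻¹⁸ J = 6.53 eV.

KE = 6.53 eV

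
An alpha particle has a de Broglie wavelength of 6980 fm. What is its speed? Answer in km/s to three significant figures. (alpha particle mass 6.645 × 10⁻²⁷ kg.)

v = 14.3 km/s

p = h/λ = 6.626 × 10⁻³⁴ / 6.980 × 10⁻¹² = 9.493 × 10⁻²³ kg·m/s.
v = p/m = 9.493 × 10⁻²³ / 6.645 × 10⁻²⁷ = 1.43 × 10⁴ m/s = 14.3 km/s.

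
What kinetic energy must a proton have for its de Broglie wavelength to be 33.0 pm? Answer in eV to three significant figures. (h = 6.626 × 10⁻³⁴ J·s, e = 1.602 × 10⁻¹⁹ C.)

p = h/λ = 6.626 × 10⁻³⁴ / 3.300 × 10⁻¹¹ = 2.008 × 10⁻²³ kg·m/s.
KE = p²/(2m) = (2.008 × 10⁻²³)² / (2 × 1.673 × 10⁻²⁷) = 1.205 × 10⁻¹⁹ J = 0.752 eV.

KE = 0.752 eV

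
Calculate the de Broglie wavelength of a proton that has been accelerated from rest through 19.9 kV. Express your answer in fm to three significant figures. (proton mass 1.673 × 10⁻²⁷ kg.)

KE = eV = 1.602 × 10⁻¹⁹ × 1.990 × 10⁴ = 3.188 × 10⁻¹⁵ J.
p = √(2mKE) = √(2 × 1.673 × 10⁻²⁷ × 3.188 × 10⁻¹⁵) = 3.266 × 10⁻²¹ kg·m/s.
λ = h/p = 6.626 × 10⁻³⁴ / 3.266 × 10⁻²¹ = 2.03 × 10⁻¹³ m = 203 fm.

λ = 203 fm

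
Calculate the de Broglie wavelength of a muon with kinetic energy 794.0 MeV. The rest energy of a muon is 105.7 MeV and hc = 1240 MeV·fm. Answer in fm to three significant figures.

Total energy E = KE + m₀c² = 794.0 + 105.7 = 899.7 MeV.
(pc)² = E² − (m₀c²)² = (899.7)² − (105.7)² = 7.983 × 10⁵ MeV², so pc = 893.5 MeV.
λ = hc/(pc) = 1240 MeV·fm / 893.5 MeV = 1.39 fm.

λ = 1.39 fm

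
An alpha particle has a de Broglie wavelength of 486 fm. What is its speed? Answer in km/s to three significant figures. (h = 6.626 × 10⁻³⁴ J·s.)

p = h/λ = 6.626 × 10⁻³⁴ / 4.860 × 10⁻¹³ = 1.363 × 10⁻²¹ kg·m/s.
v = p/m = 1.363 × 10⁻²¹ / 6.645 × 10⁻²⁷ = 2.05 × 10⁵ m/s = 205 km/s.

v = 205 km/s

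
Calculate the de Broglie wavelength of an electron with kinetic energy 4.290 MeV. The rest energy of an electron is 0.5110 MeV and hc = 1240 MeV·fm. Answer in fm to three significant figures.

Total energy E = KE + m₀c² = 4.290 + 0.5110 = 4.8010 MeV.
(pc)² = E² − (m₀c²)² = (4.8010)² − (0.5110)² = 22.79 MeV², so pc = 4.774 MeV.
λ = hc/(pc) = 1240 MeV·fm / 4.774 MeV = 260 fm.

λ = 260 fm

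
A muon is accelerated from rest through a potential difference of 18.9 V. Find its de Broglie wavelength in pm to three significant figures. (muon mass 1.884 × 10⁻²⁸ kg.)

KE = eV = 1.602 × 10⁻¹⁹ × 18.90 = 3.028 × 10⁻¹⁸ J.
p = √(2mKE) = √(2 × 1.884 × 10⁻²⁸ × 3.028 × 10⁻¹⁸) = 3.378 × 10⁻²³ kg·m/s.
λ = h/p = 6.626 × 10⁻³⁴ / 3.378 × 10⁻²³ = 1.96 × 10⁻¹¹ m = 19.6 pm.

λ = 19.6 pm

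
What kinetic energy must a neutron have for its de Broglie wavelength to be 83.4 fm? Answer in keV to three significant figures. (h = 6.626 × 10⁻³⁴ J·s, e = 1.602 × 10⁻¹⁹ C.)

p = h/λ = 6.626 × 10⁻³⁴ / 8.340 × 10⁻¹⁴ = 7.945 × 10⁻²¹ kg·m/s.
KE = p²/(2m) = (7.945 × 10⁻²¹)² / (2 × 1.675 × 10⁻²⁷) = 1.884 × 10⁻¹⁴ J = 118 keV.

KE = 118 keV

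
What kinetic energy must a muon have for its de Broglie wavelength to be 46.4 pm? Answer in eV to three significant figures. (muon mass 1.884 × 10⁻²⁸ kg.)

p = h/λ = 6.626 × 10⁻³⁴ / 4.640 × 10⁻¹¹ = 1.428 × 10⁻²³ kg·m/s.
KE = p²/(2m) = (1.428 × 10⁻²³)² / (2 × 1.884 × 10⁻²⁸) = 5.412 × 10⁻¹⁹ J = 3.38 eV.

KE = 3.38 eV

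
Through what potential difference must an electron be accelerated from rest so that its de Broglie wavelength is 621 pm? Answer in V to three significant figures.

V = 3.90 V

p = h/λ = 6.626 × 10⁻³⁴ / 6.210 × 10⁻¹⁰ = 1.067 × 10⁻²⁴ kg·m/s.
KE = p²/(2m) = 6.249 × 10⁻¹⁹ J.
V = KE/e = 6.249 × 10⁻¹⁹ / (1.602 × 10⁻¹⁹) = 3.90 V.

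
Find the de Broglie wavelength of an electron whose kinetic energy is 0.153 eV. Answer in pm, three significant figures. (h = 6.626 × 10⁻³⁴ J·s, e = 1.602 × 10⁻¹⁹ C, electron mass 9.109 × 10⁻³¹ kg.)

KE = 0.153 eV = 2.451 × 10⁻²⁰ J.
p = √(2mKE) = √(2 × 9.109 × 10⁻³¹ × 2.451 × 10⁻²⁰) = 2.113 × 10⁻²⁵ kg·m/s.
λ = h/p = 6.626 × 10⁻³⁴ / 2.113 × 10⁻²⁵ = 3.14 × 10⁻⁹ m = 3140 pm.

λ = 3140 pm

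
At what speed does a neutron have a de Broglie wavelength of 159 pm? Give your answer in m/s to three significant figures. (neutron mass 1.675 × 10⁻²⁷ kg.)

v = 2490 m/s

p = h/λ = 6.626 × 10⁻³⁴ / 1.590 × 10⁻¹⁰ = 4.167 × 10⁻²⁴ kg·m/s.
v = p/m = 4.167 × 10⁻²⁴ / 1.675 × 10⁻²⁷ = 2.49 × 10³ m/s = 2490 m/s.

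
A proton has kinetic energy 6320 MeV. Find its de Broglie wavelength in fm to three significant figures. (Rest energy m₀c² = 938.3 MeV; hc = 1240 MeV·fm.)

λ = 0.172 fm

Total energy E = KE + m₀c² = 6320 + 938.3 = 7258.3 MeV.
(pc)² = E² − (m₀c²)² = (7258.3)² − (938.3)² = 5.180 × 10⁷ MeV², so pc = 7197 MeV.
λ = hc/(pc) = 1240 MeV·fm / 7197 MeV = 0.172 fm.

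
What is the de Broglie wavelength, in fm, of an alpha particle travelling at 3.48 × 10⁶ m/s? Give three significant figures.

λ = 28.7 fm

p = mv = 6.645 × 10⁻²⁷ × 3.48 × 10⁶ = 2.312 × 10⁻²⁰ kg·m/s.
λ = h/p = 6.626 × 10⁻³⁴ / 2.312 × 10⁻²⁰ = 2.87 × 10⁻¹⁴ m = 28.7 fm.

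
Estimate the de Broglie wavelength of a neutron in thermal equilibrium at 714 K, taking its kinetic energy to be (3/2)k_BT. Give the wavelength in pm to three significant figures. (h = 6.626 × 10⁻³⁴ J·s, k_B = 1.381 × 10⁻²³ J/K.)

KE = (3/2)k_BT = 1.5 × 1.381 × 10⁻²³ × 714 = 1.479 × 10⁻²⁰ J.
p = √(2mKE) = √(2 × 1.675 × 10⁻²⁷ × 1.479 × 10⁻²⁰) = 7.039 × 10⁻²⁴ kg·m/s.
λ = h/p = 9.41 × 10⁻¹¹ m = 94.1 pm.

λ = 94.1 pm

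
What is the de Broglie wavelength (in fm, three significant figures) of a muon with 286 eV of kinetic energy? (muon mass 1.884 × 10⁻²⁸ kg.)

KE = 286 eV = 4.582 × 10⁻¹⁷ J.
p = √(2mKE) = √(2 × 1.884 × 10⁻²⁸ × 4.582 × 10⁻¹⁷) = 1.314 × 10⁻²² kg·m/s.
λ = h/p = 6.626 × 10⁻³⁴ / 1.314 × 10⁻²² = 5.04 × 10⁻¹² m = 5040 fm.

λ = 5040 fm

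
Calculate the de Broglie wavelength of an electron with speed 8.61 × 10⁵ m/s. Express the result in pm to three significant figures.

p = mv = 9.109 × 10⁻³¹ × 8.61 × 10⁵ = 7.843 × 10⁻²⁵ kg·m/s.
λ = h/p = 6.626 × 10⁻³⁴ / 7.843 × 10⁻²⁵ = 8.45 × 10⁻¹⁰ m = 845 pm.

λ = 845 pm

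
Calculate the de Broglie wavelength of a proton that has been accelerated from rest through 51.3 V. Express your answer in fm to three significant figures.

KE = eV = 1.602 × 10⁻¹⁹ × 51.30 = 8.218 × 10⁻¹⁸ J.
p = √(2mKE) = √(2 × 1.673 × 10⁻²⁷ × 8.218 × 10⁻¹⁸) = 1.658 × 10⁻²² kg·m/s.
λ = h/p = 6.626 × 10⁻³⁴ / 1.658 × 10⁻²² = 4.00 × 10⁻¹² m = 4000 fm.

λ = 4000 fm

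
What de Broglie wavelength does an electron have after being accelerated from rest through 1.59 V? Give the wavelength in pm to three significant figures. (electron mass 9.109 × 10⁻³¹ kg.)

λ = 973 pm

KE = eV = 1.602 × 10⁻¹⁹ × 1.590 = 2.547 × 10⁻¹⁹ J.
p = √(2mKE) = √(2 × 9.109 × 10⁻³¹ × 2.547 × 10⁻¹⁹) = 6.812 × 10⁻²⁵ kg·m/s.
λ = h/p = 6.626 × 10⁻³⁴ / 6.812 × 10⁻²⁵ = 9.73 × 10⁻¹⁰ m = 973 pm.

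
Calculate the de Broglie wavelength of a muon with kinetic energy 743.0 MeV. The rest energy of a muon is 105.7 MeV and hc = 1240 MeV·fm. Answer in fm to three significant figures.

Total energy E = KE + m₀c² = 743.0 + 105.7 = 848.7 MeV.
(pc)² = E² − (m₀c²)² = (848.7)² − (105.7)² = 7.091 × 10⁵ MeV², so pc = 842.1 MeV.
λ = hc/(pc) = 1240 MeV·fm / 842.1 MeV = 1.47 fm.

λ = 1.47 fm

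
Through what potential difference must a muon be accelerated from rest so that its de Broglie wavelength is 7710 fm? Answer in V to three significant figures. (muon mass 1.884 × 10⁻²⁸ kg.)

p = h/λ = 6.626 × 10⁻³⁴ / 7.710 × 10⁻¹² = 8.594 × 10⁻²³ kg·m/s.
KE = p²/(2m) = 1.960 × 10⁻¹⁷ J.
V = KE/e = 1.960 × 10⁻¹⁷ / (1.602 × 10⁻¹⁹) = 122 V.

V = 122 V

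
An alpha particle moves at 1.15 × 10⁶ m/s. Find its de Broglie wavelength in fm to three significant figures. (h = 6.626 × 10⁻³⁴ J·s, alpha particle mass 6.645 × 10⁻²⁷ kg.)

λ = 86.7 fm

p = mv = 6.645 × 10⁻²⁷ × 1.15 × 10⁶ = 7.642 × 10⁻²¹ kg·m/s.
λ = h/p = 6.626 × 10⁻³⁴ / 7.642 × 10⁻²¹ = 8.67 × 10⁻¹⁴ m = 86.7 fm.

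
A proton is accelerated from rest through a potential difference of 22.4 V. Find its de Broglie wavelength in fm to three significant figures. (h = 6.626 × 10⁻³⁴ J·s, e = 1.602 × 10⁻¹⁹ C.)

λ = 6050 fm

KE = eV = 1.602 × 10⁻¹⁹ × 22.40 = 3.588 × 10⁻¹⁸ J.
p = √(2mKE) = √(2 × 1.673 × 10⁻²⁷ × 3.588 × 10⁻¹⁸) = 1.096 × 10⁻²² kg·m/s.
λ = h/p = 6.626 × 10⁻³⁴ / 1.096 × 10⁻²² = 6.05 × 10⁻¹² m = 6050 fm.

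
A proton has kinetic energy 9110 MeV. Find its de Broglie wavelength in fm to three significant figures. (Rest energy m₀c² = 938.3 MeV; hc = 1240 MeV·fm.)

λ = 0.124 fm

Total energy E = KE + m₀c² = 9110 + 938.3 = 10048.3 MeV.
(pc)² = E² − (m₀c²)² = (10048.3)² − (938.3)² = 1.001 × 10⁸ MeV², so pc = 1.000 × 10⁴ MeV.
λ = hc/(pc) = 1240 MeV·fm / 1.000 × 10⁴ MeV = 0.124 fm.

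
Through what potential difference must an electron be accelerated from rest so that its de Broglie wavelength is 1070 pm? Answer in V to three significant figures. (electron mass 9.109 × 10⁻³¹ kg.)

p = h/λ = 6.626 × 10⁻³⁴ / 1.070 × 10⁻⁹ = 6.193 × 10⁻²⁵ kg·m/s.
KE = p²/(2m) = 2.105 × 10⁻¹⁹ J.
V = KE/e = 2.105 × 10⁻¹⁹ / (1.602 × 10⁻¹⁹) = 1.31 V.

V = 1.31 V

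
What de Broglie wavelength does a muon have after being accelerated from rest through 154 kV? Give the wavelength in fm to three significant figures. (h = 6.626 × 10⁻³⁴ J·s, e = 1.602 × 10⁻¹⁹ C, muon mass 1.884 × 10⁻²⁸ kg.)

λ = 217 fm

KE = eV = 1.602 × 10⁻¹⁹ × 1.540 × 10⁵ = 2.467 × 10⁻¹⁴ J.
p = √(2mKE) = √(2 × 1.884 × 10⁻²⁸ × 2.467 × 10⁻¹⁴) = 3.049 × 10⁻²¹ kg·m/s.
λ = h/p = 6.626 × 10⁻³⁴ / 3.049 × 10⁻²¹ = 2.17 × 10⁻¹³ m = 217 fm.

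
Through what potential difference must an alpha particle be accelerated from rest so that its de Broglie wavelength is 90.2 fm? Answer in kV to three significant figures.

V = 12.7 kV

p = h/λ = 6.626 × 10⁻³⁴ / 9.020 × 10⁻¹⁴ = 7.346 × 10⁻²¹ kg·m/s.
KE = p²/(2m) = 4.060 × 10⁻¹⁵ J.
V = KE/2e = 4.060 × 10⁻¹⁵ / (2 × 1.602 × 10⁻¹⁹) = 12.7 kV.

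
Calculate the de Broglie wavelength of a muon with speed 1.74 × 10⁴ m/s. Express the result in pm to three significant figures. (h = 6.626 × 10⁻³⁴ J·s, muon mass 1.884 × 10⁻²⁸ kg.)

λ = 202 pm

p = mv = 1.884 × 10⁻²⁸ × 1.74 × 10⁴ = 3.278 × 10⁻²⁴ kg·m/s.
λ = h/p = 6.626 × 10⁻³⁴ / 3.278 × 10⁻²⁴ = 2.02 × 10⁻¹⁰ m = 202 pm.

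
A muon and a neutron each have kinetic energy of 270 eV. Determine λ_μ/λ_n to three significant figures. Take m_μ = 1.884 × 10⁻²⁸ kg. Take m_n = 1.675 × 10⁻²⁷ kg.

At fixed KE, p = √(2mKE) so λ = h/p ∝ 1/√m.
λ_μ/λ_n = √(m_n/m_μ) = √(1.675 × 10⁻²⁷/1.884 × 10⁻²⁸) = √(8.891) = 2.98.

λ_μ/λ_n = 2.98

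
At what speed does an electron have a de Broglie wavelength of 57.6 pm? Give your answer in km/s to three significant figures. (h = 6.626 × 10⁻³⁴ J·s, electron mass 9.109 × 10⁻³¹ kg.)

p = h/λ = 6.626 × 10⁻³⁴ / 5.760 × 10⁻¹¹ = 1.150 × 10⁻²³ kg·m/s.
v = p/m = 1.150 × 10⁻²³ / 9.109 × 10⁻³¹ = 1.26 × 10⁷ m/s = 1.26 × 10⁴ km/s.

v = 1.26 × 10⁴ km/s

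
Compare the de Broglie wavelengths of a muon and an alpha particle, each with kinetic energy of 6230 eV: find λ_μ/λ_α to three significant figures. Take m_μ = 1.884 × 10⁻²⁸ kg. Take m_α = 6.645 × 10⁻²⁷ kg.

λ_μ/λ_α = 5.94

At fixed KE, p = √(2mKE) so λ = h/p ∝ 1/√m.
λ_μ/λ_α = √(m_α/m_μ) = √(6.645 × 10⁻²⁷/1.884 × 10⁻²⁸) = √(35.27) = 5.94.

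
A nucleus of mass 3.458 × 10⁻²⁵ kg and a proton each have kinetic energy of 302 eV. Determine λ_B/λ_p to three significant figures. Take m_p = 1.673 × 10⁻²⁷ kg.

λ_B/λ_p = 0.0696

At fixed KE, p = √(2mKE) so λ = h/p ∝ 1/√m.
λ_B/λ_p = √(m_p/m_B) = √(1.673 × 10⁻²⁷/3.458 × 10⁻²⁵) = √(4.838 × 10⁻³) = 0.0696.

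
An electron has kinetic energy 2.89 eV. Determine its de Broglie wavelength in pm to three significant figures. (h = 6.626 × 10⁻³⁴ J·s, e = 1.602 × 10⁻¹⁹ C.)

λ = 721 pm

KE = 2.89 eV = 4.630 × 10⁻¹⁹ J.
p = √(2mKE) = √(2 × 9.109 × 10⁻³¹ × 4.630 × 10⁻¹⁹) = 9.184 × 10⁻²⁵ kg·m/s.
λ = h/p = 6.626 × 10⁻³⁴ / 9.184 × 10⁻²⁵ = 7.21 × 10⁻¹⁰ m = 721 pm.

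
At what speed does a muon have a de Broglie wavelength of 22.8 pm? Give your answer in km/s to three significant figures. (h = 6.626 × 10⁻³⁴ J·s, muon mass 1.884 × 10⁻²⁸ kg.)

p = h/λ = 6.626 × 10⁻³⁴ / 2.280 × 10⁻¹¹ = 2.906 × 10⁻²³ kg·m/s.
v = p/m = 2.906 × 10⁻²³ / 1.884 × 10⁻²⁸ = 1.54 × 10⁵ m/s = 154 km/s.

v = 154 km/s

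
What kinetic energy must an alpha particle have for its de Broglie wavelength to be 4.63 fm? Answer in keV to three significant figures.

p = h/λ = 6.626 × 10⁻³⁴ / 4.630 × 10⁻¹⁵ = 1.431 × 10⁻¹⁹ kg·m/s.
KE = p²/(2m) = (1.431 × 10⁻¹⁹)² / (2 × 6.645 × 10⁻²⁷) = 1.541 × 10⁻¹² J = 9620 keV.

KE = 9620 keV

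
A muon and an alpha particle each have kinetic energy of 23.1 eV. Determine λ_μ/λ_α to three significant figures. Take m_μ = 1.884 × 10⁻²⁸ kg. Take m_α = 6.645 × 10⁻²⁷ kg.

At fixed KE, p = √(2mKE) so λ = h/p ∝ 1/√m.
λ_μ/λ_α = √(m_α/m_μ) = √(6.645 × 10⁻²⁷/1.884 × 10⁻²⁸) = √(35.27) = 5.94.

λ_μ/λ_α = 5.94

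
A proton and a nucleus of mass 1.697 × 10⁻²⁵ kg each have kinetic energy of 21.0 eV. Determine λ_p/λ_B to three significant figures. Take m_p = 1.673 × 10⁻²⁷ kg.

At fixed KE, p = √(2mKE) so λ = h/p ∝ 1/√m.
λ_p/λ_B = √(m_B/m_p) = √(1.697 × 10⁻²⁵/1.673 × 10⁻²⁷) = √(101.4) = 10.1.

λ_p/λ_B = 10.1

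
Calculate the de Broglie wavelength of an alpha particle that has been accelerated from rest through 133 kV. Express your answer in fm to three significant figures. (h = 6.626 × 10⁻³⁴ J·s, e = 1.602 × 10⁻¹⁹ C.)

λ = 27.8 fm

KE = 2eV = 2 × 1.602 × 10⁻¹⁹ × 1.330 × 10⁵ = 4.261 × 10⁻¹⁴ J.
p = √(2mKE) = √(2 × 6.645 × 10⁻²⁷ × 4.261 × 10⁻¹⁴) = 2.380 × 10⁻²⁰ kg·m/s.
λ = h/p = 6.626 × 10⁻³⁴ / 2.380 × 10⁻²⁰ = 2.78 × 10⁻¹⁴ m = 27.8 fm.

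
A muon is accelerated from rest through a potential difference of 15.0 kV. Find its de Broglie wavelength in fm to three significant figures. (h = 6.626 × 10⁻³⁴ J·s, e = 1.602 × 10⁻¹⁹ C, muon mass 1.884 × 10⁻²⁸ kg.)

KE = eV = 1.602 × 10⁻¹⁹ × 1.500 × 10⁴ = 2.403 × 10⁻¹⁵ J.
p = √(2mKE) = √(2 × 1.884 × 10⁻²⁸ × 2.403 × 10⁻¹⁵) = 9.516 × 10⁻²² kg·m/s.
λ = h/p = 6.626 × 10⁻³⁴ / 9.516 × 10⁻²² = 6.96 × 10⁻¹³ m = 696 fm.

λ = 696 fm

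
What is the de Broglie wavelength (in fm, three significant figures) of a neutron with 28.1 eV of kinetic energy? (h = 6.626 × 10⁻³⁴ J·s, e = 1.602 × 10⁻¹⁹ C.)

λ = 5400 fm

KE = 28.1 eV = 4.502 × 10⁻¹⁸ J.
p = √(2mKE) = √(2 × 1.675 × 10⁻²⁷ × 4.502 × 10⁻¹⁸) = 1.228 × 10⁻²² kg·m/s.
λ = h/p = 6.626 × 10⁻³⁴ / 1.228 × 10⁻²² = 5.40 × 10⁻¹² m = 5400 fm.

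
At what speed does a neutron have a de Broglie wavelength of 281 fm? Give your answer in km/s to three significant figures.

p = h/λ = 6.626 × 10⁻³⁴ / 2.810 × 10⁻¹³ = 2.358 × 10⁻²¹ kg·m/s.
v = p/m = 2.358 × 10⁻²¹ / 1.675 × 10⁻²⁷ = 1.41 × 10⁶ m/s = 1410 km/s.

v = 1410 km/s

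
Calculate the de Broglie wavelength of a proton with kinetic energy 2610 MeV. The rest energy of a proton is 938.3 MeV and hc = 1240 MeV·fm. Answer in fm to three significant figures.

Total energy E = KE + m₀c² = 2610 + 938.3 = 3548.3 MeV.
(pc)² = E² − (m₀c²)² = (3548.3)² − (938.3)² = 1.171 × 10⁷ MeV², so pc = 3422 MeV.
λ = hc/(pc) = 1240 MeV·fm / 3422 MeV = 0.362 fm.

λ = 0.362 fm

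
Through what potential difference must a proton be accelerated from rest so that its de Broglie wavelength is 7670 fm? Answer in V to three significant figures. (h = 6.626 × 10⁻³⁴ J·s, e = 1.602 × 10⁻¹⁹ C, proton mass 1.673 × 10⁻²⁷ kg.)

p = h/λ = 6.626 × 10⁻³⁴ / 7.670 × 10⁻¹² = 8.639 × 10⁻²³ kg·m/s.
KE = p²/(2m) = 2.230 × 10⁻¹⁸ J.
V = KE/e = 2.230 × 10⁻¹⁸ / (1.602 × 10⁻¹⁹) = 13.9 V.

V = 13.9 V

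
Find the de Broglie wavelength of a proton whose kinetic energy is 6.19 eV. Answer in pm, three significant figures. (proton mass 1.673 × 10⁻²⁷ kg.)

KE = 6.19 eV = 9.916 × 10⁻¹⁹ J.
p = √(2mKE) = √(2 × 1.673 × 10⁻²⁷ × 9.916 × 10⁻¹⁹) = 5.760 × 10⁻²³ kg·m/s.
λ = h/p = 6.626 × 10⁻³⁴ / 5.760 × 10⁻²³ = 1.15 × 10⁻¹¹ m = 11.5 pm.

λ = 11.5 pm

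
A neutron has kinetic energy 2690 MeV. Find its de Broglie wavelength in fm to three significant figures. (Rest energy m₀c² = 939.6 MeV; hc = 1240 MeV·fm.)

Total energy E = KE + m₀c² = 2690 + 939.6 = 3629.6 MeV.
(pc)² = E² − (m₀c²)² = (3629.6)² − (939.6)² = 1.229 × 10⁷ MeV², so pc = 3506 MeV.
λ = hc/(pc) = 1240 MeV·fm / 3506 MeV = 0.354 fm.

λ = 0.354 fm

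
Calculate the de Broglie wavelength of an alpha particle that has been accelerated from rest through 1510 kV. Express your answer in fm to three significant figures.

λ = 8.26 fm

KE = 2eV = 2 × 1.602 × 10⁻¹⁹ × 1.510 × 10⁶ = 4.838 × 10⁻¹³ J.
p = √(2mKE) = √(2 × 6.645 × 10⁻²⁷ × 4.838 × 10⁻¹³) = 8.019 × 10⁻²⁰ kg·m/s.
λ = h/p = 6.626 × 10⁻³⁴ / 8.019 × 10⁻²⁰ = 8.26 × 10⁻¹⁵ m = 8.26 fm.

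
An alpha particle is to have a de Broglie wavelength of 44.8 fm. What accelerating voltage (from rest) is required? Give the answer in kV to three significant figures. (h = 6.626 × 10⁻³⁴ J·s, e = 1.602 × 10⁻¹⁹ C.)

p = h/λ = 6.626 × 10⁻³⁴ / 4.480 × 10⁻¹⁴ = 1.479 × 10⁻²⁰ kg·m/s.
KE = p²/(2m) = 1.646 × 10⁻¹⁴ J.
V = KE/2e = 1.646 × 10⁻¹⁴ / (2 × 1.602 × 10⁻¹⁹) = 51.4 kV.

V = 51.4 kV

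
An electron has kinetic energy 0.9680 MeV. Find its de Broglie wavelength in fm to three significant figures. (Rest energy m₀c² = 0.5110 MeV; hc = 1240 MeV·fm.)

Total energy E = KE + m₀c² = 0.9680 + 0.5110 = 1.4790 MeV.
(pc)² = E² − (m₀c²)² = (1.4790)² − (0.5110)² = 1.926 MeV², so pc = 1.388 MeV.
λ = hc/(pc) = 1240 MeV·fm / 1.388 MeV = 893 fm.

λ = 893 fm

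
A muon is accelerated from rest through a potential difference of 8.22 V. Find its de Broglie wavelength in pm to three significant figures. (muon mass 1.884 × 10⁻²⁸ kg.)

λ = 29.7 pm

KE = eV = 1.602 × 10⁻¹⁹ × 8.220 = 1.317 × 10⁻¹⁸ J.
p = √(2mKE) = √(2 × 1.884 × 10⁻²⁸ × 1.317 × 10⁻¹⁸) = 2.228 × 10⁻²³ kg·m/s.
λ = h/p = 6.626 × 10⁻³⁴ / 2.228 × 10⁻²³ = 2.97 × 10⁻¹¹ m = 29.7 pm.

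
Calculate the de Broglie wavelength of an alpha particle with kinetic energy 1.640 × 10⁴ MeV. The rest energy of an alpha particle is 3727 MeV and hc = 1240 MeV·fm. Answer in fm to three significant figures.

λ = 0.0627 fm

Total energy E = KE + m₀c² = 1.640 × 10⁴ + 3727 = 20127 MeV.
(pc)² = E² − (m₀c²)² = (20127)² − (3727)² = 3.912 × 10⁸ MeV², so pc = 1.978 × 10⁴ MeV.
λ = hc/(pc) = 1240 MeV·fm / 1.978 × 10⁴ MeV = 0.0627 fm.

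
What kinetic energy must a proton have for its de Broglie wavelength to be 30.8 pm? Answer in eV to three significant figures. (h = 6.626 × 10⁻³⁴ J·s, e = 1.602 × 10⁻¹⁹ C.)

KE = 0.863 eV

p = h/λ = 6.626 × 10⁻³⁴ / 3.080 × 10⁻¹¹ = 2.151 × 10⁻²³ kg·m/s.
KE = p²/(2m) = (2.151 × 10⁻²³)² / (2 × 1.673 × 10⁻²⁷) = 1.383 × 10⁻¹⁹ J = 0.863 eV.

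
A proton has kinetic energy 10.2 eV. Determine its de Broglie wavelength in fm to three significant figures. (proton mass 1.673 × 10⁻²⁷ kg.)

KE = 10.2 eV = 1.634 × 10⁻¹⁸ J.
p = √(2mKE) = √(2 × 1.673 × 10⁻²⁷ × 1.634 × 10⁻¹⁸) = 7.394 × 10⁻²³ kg·m/s.
λ = h/p = 6.626 × 10⁻³⁴ / 7.394 × 10⁻²³ = 8.96 × 10⁻¹² m = 8960 fm.

λ = 8960 fm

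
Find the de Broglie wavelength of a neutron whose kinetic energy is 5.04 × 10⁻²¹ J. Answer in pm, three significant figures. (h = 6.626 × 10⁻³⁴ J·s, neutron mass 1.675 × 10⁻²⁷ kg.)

p = √(2mKE) = √(2 × 1.675 × 10⁻²⁷ × 5.040 × 10⁻²¹) = 4.109 × 10⁻²⁴ kg·m/s.
λ = h/p = 6.626 × 10⁻³⁴ / 4.109 × 10⁻²⁴ = 1.61 × 10⁻¹⁰ m = 161 pm.

λ = 161 pm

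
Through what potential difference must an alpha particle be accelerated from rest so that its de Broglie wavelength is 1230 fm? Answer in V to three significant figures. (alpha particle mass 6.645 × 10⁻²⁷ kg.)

V = 68.2 V

p = h/λ = 6.626 × 10⁻³⁴ / 1.230 × 10⁻¹² = 5.387 × 10⁻²² kg·m/s.
KE = p²/(2m) = 2.184 × 10⁻¹⁷ J.
V = KE/2e = 2.184 × 10⁻¹⁷ / (2 × 1.602 × 10⁻¹⁹) = 68.2 V.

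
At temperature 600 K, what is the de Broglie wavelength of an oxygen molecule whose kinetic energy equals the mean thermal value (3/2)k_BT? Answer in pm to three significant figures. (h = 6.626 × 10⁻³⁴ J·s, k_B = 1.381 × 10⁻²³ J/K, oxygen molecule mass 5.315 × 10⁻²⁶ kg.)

λ = 18.2 pm

KE = (3/2)k_BT = 1.5 × 1.381 × 10⁻²³ × 600 = 1.243 × 10⁻²⁰ J.
p = √(2mKE) = √(2 × 5.315 × 10⁻²⁶ × 1.243 × 10⁻²⁰) = 3.635 × 10⁻²³ kg·m/s.
λ = h/p = 1.82 × 10⁻¹¹ m = 18.2 pm.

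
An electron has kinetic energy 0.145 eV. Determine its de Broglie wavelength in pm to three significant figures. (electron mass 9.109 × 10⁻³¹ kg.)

KE = 0.145 eV = 2.323 × 10⁻²⁰ J.
p = √(2mKE) = √(2 × 9.109 × 10⁻³¹ × 2.323 × 10⁻²⁰) = 2.057 × 10⁻²⁵ kg·m/s.
λ = h/p = 6.626 × 10⁻³⁴ / 2.057 × 10⁻²⁵ = 3.22 × 10⁻⁹ m = 3220 pm.

λ = 3220 pm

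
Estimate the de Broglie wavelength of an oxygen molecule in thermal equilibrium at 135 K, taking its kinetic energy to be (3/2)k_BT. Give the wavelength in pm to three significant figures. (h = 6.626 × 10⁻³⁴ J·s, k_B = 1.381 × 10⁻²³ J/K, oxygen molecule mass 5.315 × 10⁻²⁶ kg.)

KE = (3/2)k_BT = 1.5 × 1.381 × 10⁻²³ × 135 = 2.797 × 10⁻²¹ J.
p = √(2mKE) = √(2 × 5.315 × 10⁻²⁶ × 2.797 × 10⁻²¹) = 1.724 × 10⁻²³ kg·m/s.
λ = h/p = 3.84 × 10⁻¹¹ m = 38.4 pm.

λ = 38.4 pm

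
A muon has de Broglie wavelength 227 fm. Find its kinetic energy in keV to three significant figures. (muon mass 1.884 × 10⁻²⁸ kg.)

p = h/λ = 6.626 × 10⁻³⁴ / 2.270 × 10⁻¹³ = 2.919 × 10⁻²¹ kg·m/s.
KE = p²/(2m) = (2.919 × 10⁻²¹)² / (2 × 1.884 × 10⁻²⁸) = 2.261 × 10⁻¹⁴ J = 141 keV.

KE = 141 keV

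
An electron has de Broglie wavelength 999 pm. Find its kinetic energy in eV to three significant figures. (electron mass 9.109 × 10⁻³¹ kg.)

p = h/λ = 6.626 × 10⁻³⁴ / 9.990 × 10⁻¹⁰ = 6.633 × 10⁻²⁵ kg·m/s.
KE = p²/(2m) = (6.633 × 10⁻²⁵)² / (2 × 9.109 × 10⁻³¹) = 2.415 × 10⁻¹⁹ J = 1.51 eV.

KE = 1.51 eV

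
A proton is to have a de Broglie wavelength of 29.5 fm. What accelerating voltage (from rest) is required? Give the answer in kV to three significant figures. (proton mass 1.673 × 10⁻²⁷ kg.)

p = h/λ = 6.626 × 10⁻³⁴ / 2.950 × 10⁻¹⁴ = 2.246 × 10⁻²⁰ kg·m/s.
KE = p²/(2m) = 1.508 × 10⁻¹³ J.
V = KE/e = 1.508 × 10⁻¹³ / (1.602 × 10⁻¹⁹) = 941 kV.

V = 941 kV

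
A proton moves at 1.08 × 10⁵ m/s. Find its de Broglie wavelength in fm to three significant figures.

λ = 3670 fm

p = mv = 1.673 × 10⁻²⁷ × 1.08 × 10⁵ = 1.807 × 10⁻²² kg·m/s.
λ = h/p = 6.626 × 10⁻³⁴ / 1.807 × 10⁻²² = 3.67 × 10⁻¹² m = 3670 fm.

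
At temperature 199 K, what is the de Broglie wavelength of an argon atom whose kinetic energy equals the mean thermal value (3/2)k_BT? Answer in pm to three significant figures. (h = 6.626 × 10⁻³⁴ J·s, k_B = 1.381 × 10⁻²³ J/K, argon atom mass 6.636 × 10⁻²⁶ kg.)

λ = 28.3 pm

KE = (3/2)k_BT = 1.5 × 1.381 × 10⁻²³ × 199 = 4.122 × 10⁻²¹ J.
p = √(2mKE) = √(2 × 6.636 × 10⁻²⁶ × 4.122 × 10⁻²¹) = 2.339 × 10⁻²³ kg·m/s.
λ = h/p = 2.83 × 10⁻¹¹ m = 28.3 pm.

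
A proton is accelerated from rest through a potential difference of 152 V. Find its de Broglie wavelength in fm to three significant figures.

KE = eV = 1.602 × 10⁻¹⁹ × 152.0 = 2.435 × 10⁻¹⁷ J.
p = √(2mKE) = √(2 × 1.673 × 10⁻²⁷ × 2.435 × 10⁻¹⁷) = 2.854 × 10⁻²² kg·m/s.
λ = h/p = 6.626 × 10⁻³⁴ / 2.854 × 10⁻²² = 2.32 × 10⁻¹² m = 2320 fm.

λ = 2320 fm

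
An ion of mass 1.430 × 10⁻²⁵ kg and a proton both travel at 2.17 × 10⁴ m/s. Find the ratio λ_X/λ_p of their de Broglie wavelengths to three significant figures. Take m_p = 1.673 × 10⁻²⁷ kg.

λ_X/λ_p = 0.0117

At fixed v, p = mv so λ = h/(mv) ∝ 1/m.
λ_X/λ_p = m_p/m_X = 1.673 × 10⁻²⁷/1.430 × 10⁻²⁵ = 0.0117.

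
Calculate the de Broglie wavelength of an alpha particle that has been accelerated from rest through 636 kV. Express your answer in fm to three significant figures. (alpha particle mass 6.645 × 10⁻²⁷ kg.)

KE = 2eV = 2 × 1.602 × 10⁻¹⁹ × 6.360 × 10⁵ = 2.038 × 10⁻¹³ J.
p = √(2mKE) = √(2 × 6.645 × 10⁻²⁷ × 2.038 × 10⁻¹³) = 5.204 × 10⁻²⁰ kg·m/s.
λ = h/p = 6.626 × 10⁻³⁴ / 5.204 × 10⁻²⁰ = 1.27 × 10⁻¹⁴ m = 12.7 fm.

λ = 12.7 fm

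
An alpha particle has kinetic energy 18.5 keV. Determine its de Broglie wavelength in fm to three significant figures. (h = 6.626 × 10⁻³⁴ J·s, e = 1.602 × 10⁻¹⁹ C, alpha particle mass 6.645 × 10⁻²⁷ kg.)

KE = 18.5 keV = 2.964 × 10⁻¹⁵ J.
p = √(2mKE) = √(2 × 6.645 × 10⁻²⁷ × 2.964 × 10⁻¹⁵) = 6.276 × 10⁻²¹ kg·m/s.
λ = h/p = 6.626 × 10⁻³⁴ / 6.276 × 10⁻²¹ = 1.06 × 10⁻¹³ m = 106 fm.

λ = 106 fm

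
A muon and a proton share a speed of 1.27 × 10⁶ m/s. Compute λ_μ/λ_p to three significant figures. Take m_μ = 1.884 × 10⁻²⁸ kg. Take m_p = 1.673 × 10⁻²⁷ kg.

λ_μ/λ_p = 8.88

At fixed v, p = mv so λ = h/(mv) ∝ 1/m.
λ_μ/λ_p = m_p/m_μ = 1.673 × 10⁻²⁷/1.884 × 10⁻²⁸ = 8.88.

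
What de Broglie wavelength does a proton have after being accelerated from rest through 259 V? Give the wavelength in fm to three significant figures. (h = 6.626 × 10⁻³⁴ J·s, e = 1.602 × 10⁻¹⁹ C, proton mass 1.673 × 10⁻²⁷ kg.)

KE = eV = 1.602 × 10⁻¹⁹ × 259.0 = 4.149 × 10⁻¹⁷ J.
p = √(2mKE) = √(2 × 1.673 × 10⁻²⁷ × 4.149 × 10⁻¹⁷) = 3.726 × 10⁻²² kg·m/s.
λ = h/p = 6.626 × 10⁻³⁴ / 3.726 × 10⁻²² = 1.78 × 10⁻¹² m = 1780 fm.

λ = 1780 fm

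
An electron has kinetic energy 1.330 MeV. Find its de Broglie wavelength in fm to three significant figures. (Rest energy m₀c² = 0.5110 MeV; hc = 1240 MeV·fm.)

λ = 701 fm

Total energy E = KE + m₀c² = 1.330 + 0.5110 = 1.8410 MeV.
(pc)² = E² − (m₀c²)² = (1.8410)² − (0.5110)² = 3.128 MeV², so pc = 1.769 MeV.
λ = hc/(pc) = 1240 MeV·fm / 1.769 MeV = 701 fm.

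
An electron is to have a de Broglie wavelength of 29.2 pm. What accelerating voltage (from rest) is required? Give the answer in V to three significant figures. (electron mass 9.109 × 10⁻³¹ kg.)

V = 1760 V

p = h/λ = 6.626 × 10⁻³⁴ / 2.920 × 10⁻¹¹ = 2.269 × 10⁻²³ kg·m/s.
KE = p²/(2m) = 2.826 × 10⁻¹⁶ J.
V = KE/e = 2.826 × 10⁻¹⁶ / (1.602 × 10⁻¹⁹) = 1760 V.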